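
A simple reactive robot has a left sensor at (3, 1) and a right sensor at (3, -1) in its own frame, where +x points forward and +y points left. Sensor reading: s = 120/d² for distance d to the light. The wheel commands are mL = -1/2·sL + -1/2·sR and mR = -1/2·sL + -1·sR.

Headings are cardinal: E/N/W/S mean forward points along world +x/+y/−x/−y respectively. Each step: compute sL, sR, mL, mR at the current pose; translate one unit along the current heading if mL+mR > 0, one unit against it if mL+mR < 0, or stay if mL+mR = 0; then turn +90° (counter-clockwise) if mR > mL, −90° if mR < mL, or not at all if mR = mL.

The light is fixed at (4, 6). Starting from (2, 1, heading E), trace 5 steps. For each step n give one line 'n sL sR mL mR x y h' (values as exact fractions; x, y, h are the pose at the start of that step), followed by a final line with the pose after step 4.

n=0: pose=(2,1,E); sL=120/17, sR=120/37; mL=-3240/629, mR=-4260/629; mL+mR=-7500/629 → advance -1; mR−mL=-60/37 → turn -1·90°
n=1: pose=(1,1,S); sL=30/17, sR=3/2; mL=-111/68, mR=-81/34; mL+mR=-273/68 → advance -1; mR−mL=-3/4 → turn -1·90°
n=2: pose=(1,2,W); sL=120/61, sR=8/3; mL=-424/183, mR=-668/183; mL+mR=-364/61 → advance -1; mR−mL=-4/3 → turn -1·90°
n=3: pose=(2,2,N); sL=12, sR=60; mL=-36, mR=-66; mL+mR=-102 → advance -1; mR−mL=-30 → turn -1·90°
n=4: pose=(2,1,E); sL=120/17, sR=120/37; mL=-3240/629, mR=-4260/629; mL+mR=-7500/629 → advance -1; mR−mL=-60/37 → turn -1·90°

0 120/17 120/37 -3240/629 -4260/629 2 1 E
1 30/17 3/2 -111/68 -81/34 1 1 S
2 120/61 8/3 -424/183 -668/183 1 2 W
3 12 60 -36 -66 2 2 N
4 120/17 120/37 -3240/629 -4260/629 2 1 E
final 1 1 S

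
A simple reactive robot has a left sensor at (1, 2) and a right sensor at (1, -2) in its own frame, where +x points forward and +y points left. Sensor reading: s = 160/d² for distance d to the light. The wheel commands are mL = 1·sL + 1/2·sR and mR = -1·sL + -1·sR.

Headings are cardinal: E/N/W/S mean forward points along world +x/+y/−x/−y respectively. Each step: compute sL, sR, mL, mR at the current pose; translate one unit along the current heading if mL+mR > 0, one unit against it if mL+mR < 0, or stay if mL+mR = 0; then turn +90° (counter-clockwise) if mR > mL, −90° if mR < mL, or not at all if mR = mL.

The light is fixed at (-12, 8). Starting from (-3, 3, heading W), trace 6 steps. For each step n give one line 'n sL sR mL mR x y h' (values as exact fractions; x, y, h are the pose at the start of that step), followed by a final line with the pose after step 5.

n=0: pose=(-3,3,W); sL=160/113, sR=160/73; mL=20720/8249, mR=-29760/8249; mL+mR=-80/73 → advance -1; mR−mL=-50480/8249 → turn -1·90°
n=1: pose=(-2,3,N); sL=2, sR=1; mL=5/2, mR=-3; mL+mR=-1/2 → advance -1; mR−mL=-11/2 → turn -1·90°
n=2: pose=(-2,2,E); sL=160/137, sR=32/37; mL=8112/5069, mR=-10304/5069; mL+mR=-16/37 → advance -1; mR−mL=-18416/5069 → turn -1·90°
n=3: pose=(-3,2,S); sL=16/17, sR=80/49; mL=1464/833, mR=-2144/833; mL+mR=-40/49 → advance -1; mR−mL=-3608/833 → turn -1·90°
n=4: pose=(-3,3,W); sL=160/113, sR=160/73; mL=20720/8249, mR=-29760/8249; mL+mR=-80/73 → advance -1; mR−mL=-50480/8249 → turn -1·90°
n=5: pose=(-2,3,N); sL=2, sR=1; mL=5/2, mR=-3; mL+mR=-1/2 → advance -1; mR−mL=-11/2 → turn -1·90°

0 160/113 160/73 20720/8249 -29760/8249 -3 3 W
1 2 1 5/2 -3 -2 3 N
2 160/137 32/37 8112/5069 -10304/5069 -2 2 E
3 16/17 80/49 1464/833 -2144/833 -3 2 S
4 160/113 160/73 20720/8249 -29760/8249 -3 3 W
5 2 1 5/2 -3 -2 3 N
final -2 2 E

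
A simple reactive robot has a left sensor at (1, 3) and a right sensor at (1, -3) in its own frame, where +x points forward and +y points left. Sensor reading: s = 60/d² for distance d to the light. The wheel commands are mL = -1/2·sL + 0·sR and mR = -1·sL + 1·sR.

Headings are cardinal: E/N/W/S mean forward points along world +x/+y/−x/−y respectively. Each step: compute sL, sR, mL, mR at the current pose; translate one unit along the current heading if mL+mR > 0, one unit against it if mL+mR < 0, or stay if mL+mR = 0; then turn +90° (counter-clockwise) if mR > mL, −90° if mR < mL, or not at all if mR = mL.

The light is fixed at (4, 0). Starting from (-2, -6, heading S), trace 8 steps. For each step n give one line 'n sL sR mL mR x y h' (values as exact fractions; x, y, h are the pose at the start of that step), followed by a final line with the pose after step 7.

0 30/29 6/13 -15/29 -216/377 -2 -6 S
1 60/113 60/53 -30/113 3600/5989 -2 -5 W
2 15/13 15/34 -15/26 -315/442 -3 -5 S
3 60/113 12/13 -30/113 576/1469 -3 -4 W
4 6/5 30/73 -3/5 -288/365 -4 -4 S
5 20/39 20/27 -10/39 80/351 -4 -3 W
6 15/8 15/29 -15/16 -315/232 -3 -3 S
7 60/89 12/13 -30/89 288/1157 -3 -2 W
final -2 -2 S

n=0: pose=(-2,-6,S); sL=30/29, sR=6/13; mL=-15/29, mR=-216/377; mL+mR=-411/377 → advance -1; mR−mL=-21/377 → turn -1·90°
n=1: pose=(-2,-5,W); sL=60/113, sR=60/53; mL=-30/113, mR=3600/5989; mL+mR=2010/5989 → advance +1; mR−mL=5190/5989 → turn +1·90°
n=2: pose=(-3,-5,S); sL=15/13, sR=15/34; mL=-15/26, mR=-315/442; mL+mR=-285/221 → advance -1; mR−mL=-30/221 → turn -1·90°
n=3: pose=(-3,-4,W); sL=60/113, sR=12/13; mL=-30/113, mR=576/1469; mL+mR=186/1469 → advance +1; mR−mL=966/1469 → turn +1·90°
n=4: pose=(-4,-4,S); sL=6/5, sR=30/73; mL=-3/5, mR=-288/365; mL+mR=-507/365 → advance -1; mR−mL=-69/365 → turn -1·90°
n=5: pose=(-4,-3,W); sL=20/39, sR=20/27; mL=-10/39, mR=80/351; mL+mR=-10/351 → advance -1; mR−mL=170/351 → turn +1·90°
n=6: pose=(-3,-3,S); sL=15/8, sR=15/29; mL=-15/16, mR=-315/232; mL+mR=-1065/464 → advance -1; mR−mL=-195/464 → turn -1·90°
n=7: pose=(-3,-2,W); sL=60/89, sR=12/13; mL=-30/89, mR=288/1157; mL+mR=-102/1157 → advance -1; mR−mL=678/1157 → turn +1·90°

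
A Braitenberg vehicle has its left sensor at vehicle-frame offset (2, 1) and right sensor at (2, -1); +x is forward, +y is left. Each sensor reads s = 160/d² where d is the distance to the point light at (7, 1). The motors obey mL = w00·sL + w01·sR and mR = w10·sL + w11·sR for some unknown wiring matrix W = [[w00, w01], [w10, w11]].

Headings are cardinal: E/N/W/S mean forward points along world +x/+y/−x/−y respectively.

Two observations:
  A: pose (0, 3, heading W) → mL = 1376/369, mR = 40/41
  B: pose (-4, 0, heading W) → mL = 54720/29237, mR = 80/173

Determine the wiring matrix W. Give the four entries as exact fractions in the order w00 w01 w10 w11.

obs A: pose=(0,3,W) → sL=80/41, sR=16/9, mL=1376/369, mR=40/41
obs B: pose=(-4,0,W) → sL=160/173, sR=160/169, mL=54720/29237, mR=80/173
sensor matrix S = [[80/41, 16/9], [160/173, 160/169]]; det S = 2191360/10788453
solve [mL_A; mL_B] = S·[w00; w01] and [mR_A; mR_B] = S·[w10; w11]:
  w00 = 1, w01 = 1, w10 = 1/2, w11 = 0

1 1 1/2 0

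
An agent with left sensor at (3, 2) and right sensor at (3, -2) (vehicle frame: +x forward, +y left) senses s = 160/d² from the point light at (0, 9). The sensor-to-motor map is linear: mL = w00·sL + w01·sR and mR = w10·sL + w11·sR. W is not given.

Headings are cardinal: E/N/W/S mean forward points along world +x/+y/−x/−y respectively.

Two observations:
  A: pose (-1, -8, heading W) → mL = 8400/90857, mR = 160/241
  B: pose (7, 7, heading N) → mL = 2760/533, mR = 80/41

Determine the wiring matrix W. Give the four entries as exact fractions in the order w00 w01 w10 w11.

1 -1/2 0 1

obs A: pose=(-1,-8,W) → sL=160/377, sR=160/241, mL=8400/90857, mR=160/241
obs B: pose=(7,7,N) → sL=80/13, sR=80/41, mL=2760/533, mR=80/41
sensor matrix S = [[160/377, 160/241], [80/13, 80/41]]; det S = -12134400/3725137
solve [mL_A; mL_B] = S·[w00; w01] and [mR_A; mR_B] = S·[w10; w11]:
  w00 = 1, w01 = -1/2, w10 = 0, w11 = 1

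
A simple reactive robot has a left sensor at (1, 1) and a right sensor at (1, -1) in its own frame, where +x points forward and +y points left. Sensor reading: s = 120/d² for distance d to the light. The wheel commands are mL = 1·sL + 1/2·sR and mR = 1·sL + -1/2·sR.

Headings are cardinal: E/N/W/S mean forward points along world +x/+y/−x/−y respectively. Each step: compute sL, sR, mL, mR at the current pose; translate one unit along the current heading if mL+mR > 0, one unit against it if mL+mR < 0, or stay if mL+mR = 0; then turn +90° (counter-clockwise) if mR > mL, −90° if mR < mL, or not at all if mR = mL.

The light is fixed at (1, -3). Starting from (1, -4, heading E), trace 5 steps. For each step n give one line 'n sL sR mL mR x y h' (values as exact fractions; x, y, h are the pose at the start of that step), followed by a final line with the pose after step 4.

0 120 24 132 108 1 -4 E
1 15 30 30 0 2 -4 S
2 40/3 120 220/3 -140/3 2 -5 W
3 60 60 90 30 1 -5 N
4 120 24 132 108 1 -4 E
final 2 -4 S

n=0: pose=(1,-4,E); sL=120, sR=24; mL=132, mR=108; mL+mR=240 → advance +1; mR−mL=-24 → turn -1·90°
n=1: pose=(2,-4,S); sL=15, sR=30; mL=30, mR=0; mL+mR=30 → advance +1; mR−mL=-30 → turn -1·90°
n=2: pose=(2,-5,W); sL=40/3, sR=120; mL=220/3, mR=-140/3; mL+mR=80/3 → advance +1; mR−mL=-120 → turn -1·90°
n=3: pose=(1,-5,N); sL=60, sR=60; mL=90, mR=30; mL+mR=120 → advance +1; mR−mL=-60 → turn -1·90°
n=4: pose=(1,-4,E); sL=120, sR=24; mL=132, mR=108; mL+mR=240 → advance +1; mR−mL=-24 → turn -1·90°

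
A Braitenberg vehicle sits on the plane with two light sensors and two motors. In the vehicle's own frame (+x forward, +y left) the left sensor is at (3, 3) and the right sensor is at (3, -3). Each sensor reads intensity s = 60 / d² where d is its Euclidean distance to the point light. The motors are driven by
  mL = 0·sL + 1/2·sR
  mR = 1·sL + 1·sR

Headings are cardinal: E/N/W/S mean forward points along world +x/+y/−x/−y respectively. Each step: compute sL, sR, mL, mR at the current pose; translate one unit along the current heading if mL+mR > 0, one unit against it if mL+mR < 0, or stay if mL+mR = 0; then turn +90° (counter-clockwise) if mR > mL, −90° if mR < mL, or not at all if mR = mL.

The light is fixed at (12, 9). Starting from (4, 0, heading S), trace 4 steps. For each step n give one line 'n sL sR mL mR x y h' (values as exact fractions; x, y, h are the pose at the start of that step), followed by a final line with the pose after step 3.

0 60/169 12/53 6/53 5208/8957 4 0 S
1 30/37 30/97 15/97 4020/3589 4 -1 E
2 60/149 12/13 6/13 2568/1937 5 -1 N
3 15/61 15/34 15/68 1425/2074 5 0 W
final 4 0 S

n=0: pose=(4,0,S); sL=60/169, sR=12/53; mL=6/53, mR=5208/8957; mL+mR=6222/8957 → advance +1; mR−mL=4194/8957 → turn +1·90°
n=1: pose=(4,-1,E); sL=30/37, sR=30/97; mL=15/97, mR=4020/3589; mL+mR=4575/3589 → advance +1; mR−mL=3465/3589 → turn +1·90°
n=2: pose=(5,-1,N); sL=60/149, sR=12/13; mL=6/13, mR=2568/1937; mL+mR=3462/1937 → advance +1; mR−mL=1674/1937 → turn +1·90°
n=3: pose=(5,0,W); sL=15/61, sR=15/34; mL=15/68, mR=1425/2074; mL+mR=3765/4148 → advance +1; mR−mL=1935/4148 → turn +1·90°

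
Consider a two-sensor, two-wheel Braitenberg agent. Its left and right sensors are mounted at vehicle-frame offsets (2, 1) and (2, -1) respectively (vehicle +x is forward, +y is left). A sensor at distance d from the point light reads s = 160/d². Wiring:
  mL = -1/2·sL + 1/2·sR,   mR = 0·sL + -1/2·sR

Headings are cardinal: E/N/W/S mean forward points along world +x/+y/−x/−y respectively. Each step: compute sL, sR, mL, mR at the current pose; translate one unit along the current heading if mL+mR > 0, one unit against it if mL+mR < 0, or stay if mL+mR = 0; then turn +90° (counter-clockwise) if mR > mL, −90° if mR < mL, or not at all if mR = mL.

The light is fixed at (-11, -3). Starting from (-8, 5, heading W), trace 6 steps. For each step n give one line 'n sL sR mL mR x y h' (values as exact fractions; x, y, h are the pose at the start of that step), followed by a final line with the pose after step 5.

n=0: pose=(-8,5,W); sL=16/5, sR=80/41; mL=-128/205, mR=-40/41; mL+mR=-8/5 → advance -1; mR−mL=-72/205 → turn -1·90°
n=1: pose=(-7,5,N); sL=160/109, sR=32/25; mL=-256/2725, mR=-16/25; mL+mR=-80/109 → advance -1; mR−mL=-1488/2725 → turn -1·90°
n=2: pose=(-7,4,E); sL=8/5, sR=20/9; mL=14/45, mR=-10/9; mL+mR=-4/5 → advance -1; mR−mL=-64/45 → turn -1·90°
n=3: pose=(-8,4,S); sL=160/41, sR=160/29; mL=960/1189, mR=-80/29; mL+mR=-80/41 → advance -1; mR−mL=-4240/1189 → turn -1·90°
n=4: pose=(-8,5,W); sL=16/5, sR=80/41; mL=-128/205, mR=-40/41; mL+mR=-8/5 → advance -1; mR−mL=-72/205 → turn -1·90°
n=5: pose=(-7,5,N); sL=160/109, sR=32/25; mL=-256/2725, mR=-16/25; mL+mR=-80/109 → advance -1; mR−mL=-1488/2725 → turn -1·90°

0 16/5 80/41 -128/205 -40/41 -8 5 W
1 160/109 32/25 -256/2725 -16/25 -7 5 N
2 8/5 20/9 14/45 -10/9 -7 4 E
3 160/41 160/29 960/1189 -80/29 -8 4 S
4 16/5 80/41 -128/205 -40/41 -8 5 W
5 160/109 32/25 -256/2725 -16/25 -7 5 N
final -7 4 E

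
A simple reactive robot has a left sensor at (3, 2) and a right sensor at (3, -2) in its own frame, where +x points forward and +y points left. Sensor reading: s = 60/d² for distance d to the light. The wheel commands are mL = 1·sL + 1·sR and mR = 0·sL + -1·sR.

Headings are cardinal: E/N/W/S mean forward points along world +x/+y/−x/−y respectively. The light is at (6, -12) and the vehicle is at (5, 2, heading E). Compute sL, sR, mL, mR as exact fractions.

3/13 15/37 306/481 -15/37

left sensor world pos  = (8, 4); dL² = 260
right sensor world pos = (8, 0); dR² = 148
sL = 60/260 = 3/13
sR = 60/148 = 15/37
mL = 1·sL + 1·sR = 306/481
mR = 0·sL + -1·sR = -15/37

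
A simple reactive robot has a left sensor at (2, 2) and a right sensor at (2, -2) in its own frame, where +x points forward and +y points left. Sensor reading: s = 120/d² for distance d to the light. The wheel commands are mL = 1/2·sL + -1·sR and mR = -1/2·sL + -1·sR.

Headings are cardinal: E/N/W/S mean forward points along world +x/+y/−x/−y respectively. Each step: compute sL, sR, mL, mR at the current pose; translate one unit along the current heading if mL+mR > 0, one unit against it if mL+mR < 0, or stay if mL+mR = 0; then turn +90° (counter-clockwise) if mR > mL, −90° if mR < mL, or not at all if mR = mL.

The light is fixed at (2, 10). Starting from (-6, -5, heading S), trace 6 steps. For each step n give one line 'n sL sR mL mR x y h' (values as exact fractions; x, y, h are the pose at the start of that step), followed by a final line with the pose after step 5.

n=0: pose=(-6,-5,S); sL=24/65, sR=120/389; mL=-3132/25285, mR=-12468/25285; mL+mR=-240/389 → advance -1; mR−mL=-24/65 → turn -1·90°
n=1: pose=(-6,-4,W); sL=30/89, sR=30/61; mL=-1755/5429, mR=-3585/5429; mL+mR=-60/61 → advance -1; mR−mL=-30/89 → turn -1·90°
n=2: pose=(-5,-4,N); sL=8/15, sR=120/169; mL=-1124/2535, mR=-2476/2535; mL+mR=-240/169 → advance -1; mR−mL=-8/15 → turn -1·90°
n=3: pose=(-5,-5,E); sL=60/97, sR=60/157; mL=-1110/15229, mR=-10530/15229; mL+mR=-120/157 → advance -1; mR−mL=-60/97 → turn -1·90°
n=4: pose=(-6,-5,S); sL=24/65, sR=120/389; mL=-3132/25285, mR=-12468/25285; mL+mR=-240/389 → advance -1; mR−mL=-24/65 → turn -1·90°
n=5: pose=(-6,-4,W); sL=30/89, sR=30/61; mL=-1755/5429, mR=-3585/5429; mL+mR=-60/61 → advance -1; mR−mL=-30/89 → turn -1·90°

0 24/65 120/389 -3132/25285 -12468/25285 -6 -5 S
1 30/89 30/61 -1755/5429 -3585/5429 -6 -4 W
2 8/15 120/169 -1124/2535 -2476/2535 -5 -4 N
3 60/97 60/157 -1110/15229 -10530/15229 -5 -5 E
4 24/65 120/389 -3132/25285 -12468/25285 -6 -5 S
5 30/89 30/61 -1755/5429 -3585/5429 -6 -4 W
final -5 -4 N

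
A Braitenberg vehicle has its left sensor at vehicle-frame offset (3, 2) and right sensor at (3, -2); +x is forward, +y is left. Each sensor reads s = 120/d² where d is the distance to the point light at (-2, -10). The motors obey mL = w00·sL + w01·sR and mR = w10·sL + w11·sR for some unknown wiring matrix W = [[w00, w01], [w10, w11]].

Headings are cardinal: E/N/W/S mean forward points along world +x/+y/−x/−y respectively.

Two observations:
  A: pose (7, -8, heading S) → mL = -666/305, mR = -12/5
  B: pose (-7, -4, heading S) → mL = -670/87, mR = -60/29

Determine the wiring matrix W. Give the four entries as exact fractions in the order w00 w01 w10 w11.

-1 -1/2 0 -1

obs A: pose=(7,-8,S) → sL=60/61, sR=12/5, mL=-666/305, mR=-12/5
obs B: pose=(-7,-4,S) → sL=20/3, sR=60/29, mL=-670/87, mR=-60/29
sensor matrix S = [[60/61, 12/5], [20/3, 60/29]]; det S = -24704/1769
solve [mL_A; mL_B] = S·[w00; w01] and [mR_A; mR_B] = S·[w10; w11]:
  w00 = -1, w01 = -1/2, w10 = 0, w11 = -1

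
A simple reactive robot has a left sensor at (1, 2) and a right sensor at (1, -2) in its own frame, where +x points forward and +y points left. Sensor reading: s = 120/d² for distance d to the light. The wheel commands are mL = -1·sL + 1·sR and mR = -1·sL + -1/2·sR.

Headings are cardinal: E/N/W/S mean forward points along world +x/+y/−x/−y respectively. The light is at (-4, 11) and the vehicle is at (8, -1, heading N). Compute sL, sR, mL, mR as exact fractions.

left sensor world pos  = (6, 0); dL² = 221
right sensor world pos = (10, 0); dR² = 317
sL = 120/221 = 120/221
sR = 120/317 = 120/317
mL = -1·sL + 1·sR = -11520/70057
mR = -1·sL + -1/2·sR = -51300/70057

120/221 120/317 -11520/70057 -51300/70057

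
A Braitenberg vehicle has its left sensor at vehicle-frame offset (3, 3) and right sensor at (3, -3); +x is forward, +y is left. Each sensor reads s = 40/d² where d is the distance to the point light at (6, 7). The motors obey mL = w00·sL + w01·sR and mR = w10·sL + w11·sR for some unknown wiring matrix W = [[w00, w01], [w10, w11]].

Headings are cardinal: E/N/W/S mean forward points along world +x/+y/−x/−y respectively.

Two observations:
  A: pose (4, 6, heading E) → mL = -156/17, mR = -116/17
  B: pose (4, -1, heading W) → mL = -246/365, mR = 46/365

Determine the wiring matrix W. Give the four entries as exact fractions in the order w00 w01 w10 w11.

obs A: pose=(4,6,E) → sL=8, sR=40/17, mL=-156/17, mR=-116/17
obs B: pose=(4,-1,W) → sL=20/73, sR=4/5, mL=-246/365, mR=46/365
sensor matrix S = [[8, 40/17], [20/73, 4/5]]; det S = 35712/6205
solve [mL_A; mL_B] = S·[w00; w01] and [mR_A; mR_B] = S·[w10; w11]:
  w00 = -1, w01 = -1/2, w10 = -1, w11 = 1/2

-1 -1/2 -1 1/2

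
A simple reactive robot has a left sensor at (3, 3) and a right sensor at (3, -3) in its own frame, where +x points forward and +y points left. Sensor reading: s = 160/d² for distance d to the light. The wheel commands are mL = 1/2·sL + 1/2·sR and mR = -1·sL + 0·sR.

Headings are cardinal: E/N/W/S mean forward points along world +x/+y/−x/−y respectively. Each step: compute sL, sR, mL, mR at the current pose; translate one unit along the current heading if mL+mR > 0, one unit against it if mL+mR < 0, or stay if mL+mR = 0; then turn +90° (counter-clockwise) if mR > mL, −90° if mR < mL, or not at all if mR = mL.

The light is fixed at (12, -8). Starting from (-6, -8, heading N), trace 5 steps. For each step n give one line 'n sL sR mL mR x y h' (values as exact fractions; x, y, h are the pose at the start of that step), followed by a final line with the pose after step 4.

n=0: pose=(-6,-8,N); sL=16/45, sR=80/117; mL=304/585, mR=-16/45; mL+mR=32/195 → advance +1; mR−mL=-512/585 → turn -1·90°
n=1: pose=(-6,-7,E); sL=160/241, sR=160/229; mL=37600/55189, mR=-160/241; mL+mR=960/55189 → advance +1; mR−mL=-74240/55189 → turn -1·90°
n=2: pose=(-5,-7,S); sL=4/5, sR=40/101; mL=302/505, mR=-4/5; mL+mR=-102/505 → advance -1; mR−mL=-706/505 → turn -1·90°
n=3: pose=(-5,-6,W); sL=160/401, sR=32/85; mL=13216/34085, mR=-160/401; mL+mR=-384/34085 → advance -1; mR−mL=-26816/34085 → turn -1·90°
n=4: pose=(-4,-6,N); sL=80/193, sR=80/97; mL=11600/18721, mR=-80/193; mL+mR=3840/18721 → advance +1; mR−mL=-19360/18721 → turn -1·90°

0 16/45 80/117 304/585 -16/45 -6 -8 N
1 160/241 160/229 37600/55189 -160/241 -6 -7 E
2 4/5 40/101 302/505 -4/5 -5 -7 S
3 160/401 32/85 13216/34085 -160/401 -5 -6 W
4 80/193 80/97 11600/18721 -80/193 -4 -6 N
final -4 -5 E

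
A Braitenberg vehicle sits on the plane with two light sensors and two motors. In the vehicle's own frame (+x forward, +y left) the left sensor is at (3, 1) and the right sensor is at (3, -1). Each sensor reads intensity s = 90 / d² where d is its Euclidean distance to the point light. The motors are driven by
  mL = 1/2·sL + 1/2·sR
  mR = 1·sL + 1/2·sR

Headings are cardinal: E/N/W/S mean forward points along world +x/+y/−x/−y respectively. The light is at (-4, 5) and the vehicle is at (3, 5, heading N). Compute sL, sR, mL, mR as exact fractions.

left sensor world pos  = (2, 8); dL² = 45
right sensor world pos = (4, 8); dR² = 73
sL = 90/45 = 2
sR = 90/73 = 90/73
mL = 1/2·sL + 1/2·sR = 118/73
mR = 1·sL + 1/2·sR = 191/73

2 90/73 118/73 191/73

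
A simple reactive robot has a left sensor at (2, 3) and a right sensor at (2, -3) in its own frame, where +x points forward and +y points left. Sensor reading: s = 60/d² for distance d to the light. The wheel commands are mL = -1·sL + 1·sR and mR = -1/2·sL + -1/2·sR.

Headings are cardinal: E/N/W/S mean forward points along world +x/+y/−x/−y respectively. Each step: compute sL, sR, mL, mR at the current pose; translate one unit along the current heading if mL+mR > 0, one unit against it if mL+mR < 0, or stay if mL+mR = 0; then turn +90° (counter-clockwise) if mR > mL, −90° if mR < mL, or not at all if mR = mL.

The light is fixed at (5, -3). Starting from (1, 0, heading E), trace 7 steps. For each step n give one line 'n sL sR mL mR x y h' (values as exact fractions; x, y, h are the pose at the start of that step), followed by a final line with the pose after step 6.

n=0: pose=(1,0,E); sL=3/2, sR=15; mL=27/2, mR=-33/4; mL+mR=21/4 → advance +1; mR−mL=-87/4 → turn -1·90°
n=1: pose=(2,0,S); sL=60, sR=60/37; mL=-2160/37, mR=-1140/37; mL+mR=-3300/37 → advance -1; mR−mL=1020/37 → turn +1·90°
n=2: pose=(2,1,E); sL=6/5, sR=30; mL=144/5, mR=-78/5; mL+mR=66/5 → advance +1; mR−mL=-222/5 → turn -1·90°
n=3: pose=(3,1,S); sL=12, sR=60/29; mL=-288/29, mR=-204/29; mL+mR=-492/29 → advance -1; mR−mL=84/29 → turn +1·90°
n=4: pose=(3,2,E); sL=15/16, sR=15; mL=225/16, mR=-255/32; mL+mR=195/32 → advance +1; mR−mL=-705/32 → turn -1·90°
n=5: pose=(4,2,S); sL=60/13, sR=12/5; mL=-144/65, mR=-228/65; mL+mR=-372/65 → advance -1; mR−mL=-84/65 → turn -1·90°
n=6: pose=(4,3,W); sL=10/3, sR=2/3; mL=-8/3, mR=-2; mL+mR=-14/3 → advance -1; mR−mL=2/3 → turn +1·90°

0 3/2 15 27/2 -33/4 1 0 E
1 60 60/37 -2160/37 -1140/37 2 0 S
2 6/5 30 144/5 -78/5 2 1 E
3 12 60/29 -288/29 -204/29 3 1 S
4 15/16 15 225/16 -255/32 3 2 E
5 60/13 12/5 -144/65 -228/65 4 2 S
6 10/3 2/3 -8/3 -2 4 3 W
final 5 3 S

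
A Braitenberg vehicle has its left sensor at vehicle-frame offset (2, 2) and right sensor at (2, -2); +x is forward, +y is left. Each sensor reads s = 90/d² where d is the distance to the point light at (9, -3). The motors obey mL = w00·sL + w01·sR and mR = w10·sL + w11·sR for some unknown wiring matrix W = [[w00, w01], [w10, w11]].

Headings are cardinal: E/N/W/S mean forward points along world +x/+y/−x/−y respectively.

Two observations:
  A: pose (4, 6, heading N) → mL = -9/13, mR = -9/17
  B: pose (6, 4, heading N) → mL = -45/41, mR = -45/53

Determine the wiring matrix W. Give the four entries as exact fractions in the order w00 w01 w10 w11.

0 -1 -1 0

obs A: pose=(4,6,N) → sL=9/17, sR=9/13, mL=-9/13, mR=-9/17
obs B: pose=(6,4,N) → sL=45/53, sR=45/41, mL=-45/41, mR=-45/53
sensor matrix S = [[9/17, 9/13], [45/53, 45/41]]; det S = -3240/480233
solve [mL_A; mL_B] = S·[w00; w01] and [mR_A; mR_B] = S·[w10; w11]:
  w00 = 0, w01 = -1, w10 = -1, w11 = 0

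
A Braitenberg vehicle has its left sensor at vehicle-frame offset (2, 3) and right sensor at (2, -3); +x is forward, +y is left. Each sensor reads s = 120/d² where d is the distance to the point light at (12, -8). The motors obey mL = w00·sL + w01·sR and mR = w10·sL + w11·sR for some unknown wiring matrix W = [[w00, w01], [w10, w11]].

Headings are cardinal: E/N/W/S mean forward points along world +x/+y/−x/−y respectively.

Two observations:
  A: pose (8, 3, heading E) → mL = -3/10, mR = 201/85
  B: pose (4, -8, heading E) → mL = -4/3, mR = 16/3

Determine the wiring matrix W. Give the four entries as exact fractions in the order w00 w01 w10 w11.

-1/2 0 1 1

obs A: pose=(8,3,E) → sL=3/5, sR=30/17, mL=-3/10, mR=201/85
obs B: pose=(4,-8,E) → sL=8/3, sR=8/3, mL=-4/3, mR=16/3
sensor matrix S = [[3/5, 30/17], [8/3, 8/3]]; det S = -264/85
solve [mL_A; mL_B] = S·[w00; w01] and [mR_A; mR_B] = S·[w10; w11]:
  w00 = -1/2, w01 = 0, w10 = 1, w11 = 1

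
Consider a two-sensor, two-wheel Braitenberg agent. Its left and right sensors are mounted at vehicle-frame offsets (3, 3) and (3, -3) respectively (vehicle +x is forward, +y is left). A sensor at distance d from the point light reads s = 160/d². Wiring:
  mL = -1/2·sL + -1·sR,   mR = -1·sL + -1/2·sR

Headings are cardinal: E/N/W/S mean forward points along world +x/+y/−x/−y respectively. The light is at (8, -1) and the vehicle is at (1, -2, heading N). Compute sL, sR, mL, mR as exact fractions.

20/13 8 -114/13 -72/13

left sensor world pos  = (-2, 1); dL² = 104
right sensor world pos = (4, 1); dR² = 20
sL = 160/104 = 20/13
sR = 160/20 = 8
mL = -1/2·sL + -1·sR = -114/13
mR = -1·sL + -1/2·sR = -72/13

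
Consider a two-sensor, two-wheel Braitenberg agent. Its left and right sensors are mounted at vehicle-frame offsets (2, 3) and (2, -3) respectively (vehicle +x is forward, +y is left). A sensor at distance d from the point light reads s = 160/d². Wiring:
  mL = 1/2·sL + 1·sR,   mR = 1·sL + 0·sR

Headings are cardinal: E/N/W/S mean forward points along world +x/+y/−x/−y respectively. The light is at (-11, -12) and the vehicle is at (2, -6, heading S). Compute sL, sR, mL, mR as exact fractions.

left sensor world pos  = (5, -8); dL² = 272
right sensor world pos = (-1, -8); dR² = 116
sL = 160/272 = 10/17
sR = 160/116 = 40/29
mL = 1/2·sL + 1·sR = 825/493
mR = 1·sL + 0·sR = 10/17

10/17 40/29 825/493 10/17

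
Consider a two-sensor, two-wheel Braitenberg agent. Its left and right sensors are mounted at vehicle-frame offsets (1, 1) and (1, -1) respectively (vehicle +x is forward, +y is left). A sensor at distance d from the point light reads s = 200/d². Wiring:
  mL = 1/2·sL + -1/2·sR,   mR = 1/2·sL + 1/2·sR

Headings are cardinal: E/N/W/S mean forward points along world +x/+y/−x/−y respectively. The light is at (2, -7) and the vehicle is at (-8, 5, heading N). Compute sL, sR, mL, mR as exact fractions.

left sensor world pos  = (-9, 6); dL² = 290
right sensor world pos = (-7, 6); dR² = 250
sL = 200/290 = 20/29
sR = 200/250 = 4/5
mL = 1/2·sL + -1/2·sR = -8/145
mR = 1/2·sL + 1/2·sR = 108/145

20/29 4/5 -8/145 108/145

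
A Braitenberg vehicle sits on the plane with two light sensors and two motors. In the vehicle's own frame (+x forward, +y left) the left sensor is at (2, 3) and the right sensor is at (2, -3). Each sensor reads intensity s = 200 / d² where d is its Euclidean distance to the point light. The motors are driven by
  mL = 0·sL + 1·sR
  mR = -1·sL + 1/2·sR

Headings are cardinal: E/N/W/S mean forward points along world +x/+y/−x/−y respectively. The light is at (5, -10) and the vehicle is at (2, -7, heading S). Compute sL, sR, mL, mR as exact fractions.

left sensor world pos  = (5, -9); dL² = 1
right sensor world pos = (-1, -9); dR² = 37
sL = 200/1 = 200
sR = 200/37 = 200/37
mL = 0·sL + 1·sR = 200/37
mR = -1·sL + 1/2·sR = -7300/37

200 200/37 200/37 -7300/37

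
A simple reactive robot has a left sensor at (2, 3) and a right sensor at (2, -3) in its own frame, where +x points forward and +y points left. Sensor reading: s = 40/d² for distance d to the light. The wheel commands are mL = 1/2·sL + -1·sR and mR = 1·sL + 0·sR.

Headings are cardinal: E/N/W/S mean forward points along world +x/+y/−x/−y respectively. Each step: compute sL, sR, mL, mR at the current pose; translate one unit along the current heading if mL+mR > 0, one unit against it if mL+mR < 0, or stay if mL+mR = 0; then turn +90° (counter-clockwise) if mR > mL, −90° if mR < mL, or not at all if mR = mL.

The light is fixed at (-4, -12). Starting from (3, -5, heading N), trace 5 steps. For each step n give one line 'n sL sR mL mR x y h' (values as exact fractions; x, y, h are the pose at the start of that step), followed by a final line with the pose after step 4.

n=0: pose=(3,-5,N); sL=40/97, sR=40/181; mL=-260/17557, mR=40/97; mL+mR=6980/17557 → advance +1; mR−mL=7500/17557 → turn +1·90°
n=1: pose=(3,-4,W); sL=4/5, sR=20/73; mL=46/365, mR=4/5; mL+mR=338/365 → advance +1; mR−mL=246/365 → turn +1·90°
n=2: pose=(2,-4,S); sL=40/117, sR=8/9; mL=-28/39, mR=40/117; mL+mR=-44/117 → advance -1; mR−mL=124/117 → turn +1·90°
n=3: pose=(2,-3,E); sL=5/26, sR=2/5; mL=-79/260, mR=5/26; mL+mR=-29/260 → advance -1; mR−mL=129/260 → turn +1·90°
n=4: pose=(1,-3,N); sL=8/25, sR=8/37; mL=-52/925, mR=8/25; mL+mR=244/925 → advance +1; mR−mL=348/925 → turn +1·90°

0 40/97 40/181 -260/17557 40/97 3 -5 N
1 4/5 20/73 46/365 4/5 3 -4 W
2 40/117 8/9 -28/39 40/117 2 -4 S
3 5/26 2/5 -79/260 5/26 2 -3 E
4 8/25 8/37 -52/925 8/25 1 -3 N
final 1 -2 W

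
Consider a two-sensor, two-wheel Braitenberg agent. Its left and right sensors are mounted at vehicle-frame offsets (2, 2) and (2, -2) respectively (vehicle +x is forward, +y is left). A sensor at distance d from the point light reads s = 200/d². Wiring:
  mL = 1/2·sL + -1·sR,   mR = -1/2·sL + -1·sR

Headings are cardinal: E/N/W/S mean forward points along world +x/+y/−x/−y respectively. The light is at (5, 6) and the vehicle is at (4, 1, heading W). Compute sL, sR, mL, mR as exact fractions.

left sensor world pos  = (2, -1); dL² = 58
right sensor world pos = (2, 3); dR² = 18
sL = 200/58 = 100/29
sR = 200/18 = 100/9
mL = 1/2·sL + -1·sR = -2450/261
mR = -1/2·sL + -1·sR = -3350/261

100/29 100/9 -2450/261 -3350/261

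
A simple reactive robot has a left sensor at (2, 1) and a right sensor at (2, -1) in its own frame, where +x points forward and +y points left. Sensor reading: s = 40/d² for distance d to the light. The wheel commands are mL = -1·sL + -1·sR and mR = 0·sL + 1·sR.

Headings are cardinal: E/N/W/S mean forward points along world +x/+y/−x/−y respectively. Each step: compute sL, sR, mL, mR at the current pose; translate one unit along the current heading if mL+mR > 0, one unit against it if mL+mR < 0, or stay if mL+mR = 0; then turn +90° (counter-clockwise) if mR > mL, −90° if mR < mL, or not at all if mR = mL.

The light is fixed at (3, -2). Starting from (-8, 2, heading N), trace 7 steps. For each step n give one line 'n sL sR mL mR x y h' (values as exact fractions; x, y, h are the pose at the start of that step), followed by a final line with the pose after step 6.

0 2/9 5/17 -79/153 5/17 -8 2 N
1 40/173 8/37 -2864/6401 8/37 -8 1 W
2 20/41 20/61 -2040/2501 20/61 -7 1 S
3 40/89 40/73 -6480/6497 40/73 -7 2 E
4 2/9 5/17 -79/153 5/17 -8 2 N
5 40/173 8/37 -2864/6401 8/37 -8 1 W
6 20/41 20/61 -2040/2501 20/61 -7 1 S
final -7 2 E

n=0: pose=(-8,2,N); sL=2/9, sR=5/17; mL=-79/153, mR=5/17; mL+mR=-2/9 → advance -1; mR−mL=124/153 → turn +1·90°
n=1: pose=(-8,1,W); sL=40/173, sR=8/37; mL=-2864/6401, mR=8/37; mL+mR=-40/173 → advance -1; mR−mL=4248/6401 → turn +1·90°
n=2: pose=(-7,1,S); sL=20/41, sR=20/61; mL=-2040/2501, mR=20/61; mL+mR=-20/41 → advance -1; mR−mL=2860/2501 → turn +1·90°
n=3: pose=(-7,2,E); sL=40/89, sR=40/73; mL=-6480/6497, mR=40/73; mL+mR=-40/89 → advance -1; mR−mL=10040/6497 → turn +1·90°
n=4: pose=(-8,2,N); sL=2/9, sR=5/17; mL=-79/153, mR=5/17; mL+mR=-2/9 → advance -1; mR−mL=124/153 → turn +1·90°
n=5: pose=(-8,1,W); sL=40/173, sR=8/37; mL=-2864/6401, mR=8/37; mL+mR=-40/173 → advance -1; mR−mL=4248/6401 → turn +1·90°
n=6: pose=(-7,1,S); sL=20/41, sR=20/61; mL=-2040/2501, mR=20/61; mL+mR=-20/41 → advance -1; mR−mL=2860/2501 → turn +1·90°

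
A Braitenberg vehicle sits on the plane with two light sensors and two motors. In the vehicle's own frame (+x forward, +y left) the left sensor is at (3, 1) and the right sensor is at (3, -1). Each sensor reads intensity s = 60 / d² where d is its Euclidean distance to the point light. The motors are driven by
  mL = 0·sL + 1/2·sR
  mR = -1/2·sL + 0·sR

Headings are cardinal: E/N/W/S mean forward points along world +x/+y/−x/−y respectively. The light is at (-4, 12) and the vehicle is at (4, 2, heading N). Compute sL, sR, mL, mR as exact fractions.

left sensor world pos  = (3, 5); dL² = 98
right sensor world pos = (5, 5); dR² = 130
sL = 60/98 = 30/49
sR = 60/130 = 6/13
mL = 0·sL + 1/2·sR = 3/13
mR = -1/2·sL + 0·sR = -15/49

30/49 6/13 3/13 -15/49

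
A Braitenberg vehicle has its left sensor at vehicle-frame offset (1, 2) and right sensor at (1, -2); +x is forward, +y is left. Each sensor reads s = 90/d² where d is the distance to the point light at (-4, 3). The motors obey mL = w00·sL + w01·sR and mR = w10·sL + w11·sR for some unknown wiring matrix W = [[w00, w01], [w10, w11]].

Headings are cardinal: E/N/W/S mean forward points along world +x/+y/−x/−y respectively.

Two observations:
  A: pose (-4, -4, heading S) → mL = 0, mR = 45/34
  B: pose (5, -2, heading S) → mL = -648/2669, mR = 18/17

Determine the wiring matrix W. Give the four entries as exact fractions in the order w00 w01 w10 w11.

1/2 -1/2 0 1

obs A: pose=(-4,-4,S) → sL=45/34, sR=45/34, mL=0, mR=45/34
obs B: pose=(5,-2,S) → sL=90/157, sR=18/17, mL=-648/2669, mR=18/17
sensor matrix S = [[45/34, 45/34], [90/157, 18/17]]; det S = 29160/45373
solve [mL_A; mL_B] = S·[w00; w01] and [mR_A; mR_B] = S·[w10; w11]:
  w00 = 1/2, w01 = -1/2, w10 = 0, w11 = 1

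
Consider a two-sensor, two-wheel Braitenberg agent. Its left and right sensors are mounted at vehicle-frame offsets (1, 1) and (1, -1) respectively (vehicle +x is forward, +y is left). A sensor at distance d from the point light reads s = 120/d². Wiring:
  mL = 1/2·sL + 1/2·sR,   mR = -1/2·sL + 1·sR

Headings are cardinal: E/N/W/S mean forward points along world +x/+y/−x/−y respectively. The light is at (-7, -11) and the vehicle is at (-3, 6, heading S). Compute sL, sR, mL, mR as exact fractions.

120/281 24/53 6552/14893 3564/14893

left sensor world pos  = (-2, 5); dL² = 281
right sensor world pos = (-4, 5); dR² = 265
sL = 120/281 = 120/281
sR = 120/265 = 24/53
mL = 1/2·sL + 1/2·sR = 6552/14893
mR = -1/2·sL + 1·sR = 3564/14893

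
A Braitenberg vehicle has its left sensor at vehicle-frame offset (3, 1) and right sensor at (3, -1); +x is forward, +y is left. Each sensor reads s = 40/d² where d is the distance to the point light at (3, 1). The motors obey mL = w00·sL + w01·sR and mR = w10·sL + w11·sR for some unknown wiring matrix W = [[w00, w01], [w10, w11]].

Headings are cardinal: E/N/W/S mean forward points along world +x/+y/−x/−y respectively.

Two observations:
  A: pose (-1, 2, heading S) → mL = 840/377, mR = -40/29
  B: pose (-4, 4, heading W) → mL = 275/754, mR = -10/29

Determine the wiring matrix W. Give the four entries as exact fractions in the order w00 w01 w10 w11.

1/2 1/2 0 -1

obs A: pose=(-1,2,S) → sL=40/13, sR=40/29, mL=840/377, mR=-40/29
obs B: pose=(-4,4,W) → sL=5/13, sR=10/29, mL=275/754, mR=-10/29
sensor matrix S = [[40/13, 40/29], [5/13, 10/29]]; det S = 200/377
solve [mL_A; mL_B] = S·[w00; w01] and [mR_A; mR_B] = S·[w10; w11]:
  w00 = 1/2, w01 = 1/2, w10 = 0, w11 = -1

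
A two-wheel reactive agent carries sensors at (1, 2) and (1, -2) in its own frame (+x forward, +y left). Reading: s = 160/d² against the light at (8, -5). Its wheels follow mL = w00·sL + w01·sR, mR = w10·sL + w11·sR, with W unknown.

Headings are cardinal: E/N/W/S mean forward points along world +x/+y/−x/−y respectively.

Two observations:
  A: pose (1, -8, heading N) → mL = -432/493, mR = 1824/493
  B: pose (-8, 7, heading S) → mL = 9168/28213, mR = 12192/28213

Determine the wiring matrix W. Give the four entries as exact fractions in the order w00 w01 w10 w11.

1 -1/2 1/2 1/2

obs A: pose=(1,-8,N) → sL=32/17, sR=160/29, mL=-432/493, mR=1824/493
obs B: pose=(-8,7,S) → sL=160/317, sR=32/89, mL=9168/28213, mR=12192/28213
sensor matrix S = [[32/17, 160/29], [160/317, 32/89]]; det S = -29319168/13909009
solve [mL_A; mL_B] = S·[w00; w01] and [mR_A; mR_B] = S·[w10; w11]:
  w00 = 1, w01 = -1/2, w10 = 1/2, w11 = 1/2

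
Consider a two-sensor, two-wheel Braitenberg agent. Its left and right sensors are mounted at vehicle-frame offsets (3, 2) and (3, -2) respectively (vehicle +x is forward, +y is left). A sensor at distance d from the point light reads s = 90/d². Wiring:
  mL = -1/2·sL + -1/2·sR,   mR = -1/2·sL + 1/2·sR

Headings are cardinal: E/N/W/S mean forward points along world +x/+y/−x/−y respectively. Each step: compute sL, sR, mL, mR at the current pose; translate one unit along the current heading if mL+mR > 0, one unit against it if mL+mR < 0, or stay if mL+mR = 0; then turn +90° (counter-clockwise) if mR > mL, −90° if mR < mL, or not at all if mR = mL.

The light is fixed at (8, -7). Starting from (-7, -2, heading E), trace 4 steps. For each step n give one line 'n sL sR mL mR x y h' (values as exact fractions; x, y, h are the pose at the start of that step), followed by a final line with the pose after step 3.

n=0: pose=(-7,-2,E); sL=90/193, sR=10/17; mL=-1730/3281, mR=200/3281; mL+mR=-90/193 → advance -1; mR−mL=10/17 → turn +1·90°
n=1: pose=(-8,-2,N); sL=45/194, sR=9/26; mL=-729/2522, mR=72/1261; mL+mR=-45/194 → advance -1; mR−mL=9/26 → turn +1·90°
n=2: pose=(-8,-3,W); sL=18/73, sR=90/397; mL=-6858/28981, mR=-288/28981; mL+mR=-18/73 → advance -1; mR−mL=90/397 → turn +1·90°
n=3: pose=(-7,-3,S); sL=9/17, sR=9/29; mL=-207/493, mR=-54/493; mL+mR=-9/17 → advance -1; mR−mL=9/29 → turn +1·90°

0 90/193 10/17 -1730/3281 200/3281 -7 -2 E
1 45/194 9/26 -729/2522 72/1261 -8 -2 N
2 18/73 90/397 -6858/28981 -288/28981 -8 -3 W
3 9/17 9/29 -207/493 -54/493 -7 -3 S
final -7 -2 E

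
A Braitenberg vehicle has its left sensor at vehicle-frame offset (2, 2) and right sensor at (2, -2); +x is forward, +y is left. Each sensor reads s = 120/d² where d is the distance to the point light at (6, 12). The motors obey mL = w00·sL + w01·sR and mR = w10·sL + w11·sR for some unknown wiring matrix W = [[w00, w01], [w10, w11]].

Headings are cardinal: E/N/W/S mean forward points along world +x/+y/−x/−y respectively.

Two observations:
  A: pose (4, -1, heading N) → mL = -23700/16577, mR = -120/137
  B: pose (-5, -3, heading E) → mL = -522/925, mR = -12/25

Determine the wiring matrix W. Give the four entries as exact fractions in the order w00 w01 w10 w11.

obs A: pose=(4,-1,N) → sL=120/137, sR=120/121, mL=-23700/16577, mR=-120/137
obs B: pose=(-5,-3,E) → sL=12/25, sR=12/37, mL=-522/925, mR=-12/25
sensor matrix S = [[120/137, 120/121], [12/25, 12/37]]; det S = -588672/3066745
solve [mL_A; mL_B] = S·[w00; w01] and [mR_A; mR_B] = S·[w10; w11]:
  w00 = -1/2, w01 = -1, w10 = -1, w11 = 0

-1/2 -1 -1 0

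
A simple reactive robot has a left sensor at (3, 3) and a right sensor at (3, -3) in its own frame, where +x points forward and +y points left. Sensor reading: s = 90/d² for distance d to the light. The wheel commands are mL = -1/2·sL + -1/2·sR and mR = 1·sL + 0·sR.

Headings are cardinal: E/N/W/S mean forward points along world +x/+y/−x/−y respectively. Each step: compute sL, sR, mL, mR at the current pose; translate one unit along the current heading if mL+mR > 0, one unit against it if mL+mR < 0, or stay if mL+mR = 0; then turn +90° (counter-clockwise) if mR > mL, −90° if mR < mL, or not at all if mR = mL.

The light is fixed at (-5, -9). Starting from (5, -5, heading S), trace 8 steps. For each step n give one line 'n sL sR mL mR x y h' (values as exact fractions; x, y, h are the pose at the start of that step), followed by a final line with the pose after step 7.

0 9/17 9/5 -99/85 9/17 5 -5 S
1 90/233 90/173 -18270/40309 90/233 5 -4 E
2 9/10 45/104 -693/1040 9/10 4 -4 N
3 2 10/13 -18/13 2 4 -3 W
4 9/13 45/17 -369/221 9/13 3 -3 S
5 90/221 90/137 -16110/30277 90/221 3 -2 E
6 45/58 9/20 -711/1160 45/58 2 -2 N
7 90/41 90/137 -8010/5617 90/41 2 -1 W
final 1 -1 S

n=0: pose=(5,-5,S); sL=9/17, sR=9/5; mL=-99/85, mR=9/17; mL+mR=-54/85 → advance -1; mR−mL=144/85 → turn +1·90°
n=1: pose=(5,-4,E); sL=90/233, sR=90/173; mL=-18270/40309, mR=90/233; mL+mR=-2700/40309 → advance -1; mR−mL=33840/40309 → turn +1·90°
n=2: pose=(4,-4,N); sL=9/10, sR=45/104; mL=-693/1040, mR=9/10; mL+mR=243/1040 → advance +1; mR−mL=1629/1040 → turn +1·90°
n=3: pose=(4,-3,W); sL=2, sR=10/13; mL=-18/13, mR=2; mL+mR=8/13 → advance +1; mR−mL=44/13 → turn +1·90°
n=4: pose=(3,-3,S); sL=9/13, sR=45/17; mL=-369/221, mR=9/13; mL+mR=-216/221 → advance -1; mR−mL=522/221 → turn +1·90°
n=5: pose=(3,-2,E); sL=90/221, sR=90/137; mL=-16110/30277, mR=90/221; mL+mR=-3780/30277 → advance -1; mR−mL=28440/30277 → turn +1·90°
n=6: pose=(2,-2,N); sL=45/58, sR=9/20; mL=-711/1160, mR=45/58; mL+mR=189/1160 → advance +1; mR−mL=1611/1160 → turn +1·90°
n=7: pose=(2,-1,W); sL=90/41, sR=90/137; mL=-8010/5617, mR=90/41; mL+mR=4320/5617 → advance +1; mR−mL=20340/5617 → turn +1·90°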